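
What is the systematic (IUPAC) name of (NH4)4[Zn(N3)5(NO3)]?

ammonium pentaazidonitratozincate(II)

The 4 ammonium counter-ions carry a total charge of +4, so each complex ion is 4−.
Ligand charges: 5×azido (-1 each), 1×nitrato (-1 each); total -6. So Zn + (-6) = 4−, giving Zn = +2.
Ligands are named alphabetically: azido before nitrato.
The complex ion is anionic, so zinc takes the -ate form zincate(II).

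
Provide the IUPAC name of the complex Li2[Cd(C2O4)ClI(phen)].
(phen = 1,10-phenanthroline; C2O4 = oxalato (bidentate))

The 2 lithium counter-ions carry a total charge of +2, so each complex ion is 2−.
Ligand charges: 1×1,10-phenanthroline (neutral), 1×chloro (-1 each), 1×iodo (-1 each), 1×oxalato (-2 each); total -4. So Cd + (-4) = 2−, giving Cd = +2.
Ligands are named alphabetically: chloro before iodo before oxalato before phenanthroline.
The complex ion is anionic, so cadmium takes the -ate form cadmate(II).

lithium chloroiodooxalato(1,10-phenanthroline)cadmate(II)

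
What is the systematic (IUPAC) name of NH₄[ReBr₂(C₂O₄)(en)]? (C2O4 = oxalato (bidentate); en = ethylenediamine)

ammonium dibromo(ethylenediamine)oxalatorhenate(III)

The 1 ammonium counter-ion carries a total charge of +1, so each complex ion is 1−.
Ligand charges: 1×oxalato (-2 each), 1×ethylenediamine (neutral), 2×bromo (-1 each); total -4. So Re + (-4) = 1−, giving Re = +3.
The complex ion is anionic, so rhenium takes the -ate form rhenate(III).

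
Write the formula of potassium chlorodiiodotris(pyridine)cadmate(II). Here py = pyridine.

Ligands: 1 chloro (Cl, -1), 2 iodo (I, -1), 3 pyridine (py, neutral). Ligand charge sum = -3.
With Cd in oxidation state +2, the complex ion is [Cd...]^1−.
Charge balance with potassium (+1) requires 1 complex ion per 1 potassium.

K[CdClI2(py)3]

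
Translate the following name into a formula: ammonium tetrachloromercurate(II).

Ligands: 4 chloro (Cl, -1). Ligand charge sum = -4.
Charge balance with ammonium (+1) requires 1 complex ion per 2 ammonium.

(NH4)2[HgCl4]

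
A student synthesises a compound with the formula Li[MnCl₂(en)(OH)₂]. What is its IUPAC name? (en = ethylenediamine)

The 1 lithium counter-ion carries a total charge of +1, so each complex ion is 1−.
Ligand charges: 2×hydroxo (-1 each), 1×ethylenediamine (neutral), 2×chloro (-1 each); total -4. So Mn + (-4) = 1−, giving Mn = +3.
The complex ion is anionic, so manganese takes the -ate form manganate(III).

lithium dichloro(ethylenediamine)dihydroxomanganate(III)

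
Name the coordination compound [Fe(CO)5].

There is no counter-ion, so the complex is neutral overall.
Ligand charges: 5×carbonyl (neutral); total 0. So Fe + (0) = 0, giving Fe = 0.

pentacarbonyliron(0)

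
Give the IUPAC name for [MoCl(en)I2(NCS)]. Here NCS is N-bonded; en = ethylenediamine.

chloro(ethylenediamine)diiodoisothiocyanatomolybdenum(IV)

There is no counter-ion, so the complex is neutral overall.
Ligand charges: 1×chloro (-1 each), 1×isothiocyanato (-1 each), 1×ethylenediamine (neutral), 2×iodo (-1 each); total -4. So Mo + (-4) = 0, giving Mo = +4.
Ligands are named alphabetically: chloro before ethylenediamine before iodo before isothiocyanato.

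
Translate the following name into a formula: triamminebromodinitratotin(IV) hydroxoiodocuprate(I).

Cation [Sn…]: ligand charges -3, Sn(IV) ⇒ ion charge 1+.
Anion [Cu…]: ligand charges -2, Cu(I) ⇒ ion charge 1−.

[SnBr(NH3)3(NO3)2][CuI(OH)]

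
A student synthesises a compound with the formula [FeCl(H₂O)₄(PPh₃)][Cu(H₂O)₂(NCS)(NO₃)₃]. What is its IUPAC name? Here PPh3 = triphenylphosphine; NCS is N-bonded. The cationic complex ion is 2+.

tetraaquachloro(triphenylphosphine)iron(III) diaquaisothiocyanatotrinitratocuprate(II)

Both ions are complex: the cation is named first with the plain metal name, the anion second with the -ate form; each ion's ligands are alphabetised independently.
The complex cation is given as 2+; its ligand charges sum to -1, so Fe = +3.
A 1:1 salt means the anion carries the equal and opposite charge, 2−.
Anion: ligand charges sum to -4; for the ion to be 2−, Cu = +2.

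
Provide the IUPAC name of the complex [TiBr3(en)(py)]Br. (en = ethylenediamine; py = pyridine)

The 1 bromide counter-ion carries a total charge of -1, so each complex ion is 1+.
Ligand charges: 1×ethylenediamine (neutral), 1×pyridine (neutral), 3×bromo (-1 each); total -3. So Ti + (-3) = 1+, giving Ti = +4.
Ligands are named alphabetically: bromo before ethylenediamine before pyridine.

tribromo(ethylenediamine)(pyridine)titanium(IV) bromide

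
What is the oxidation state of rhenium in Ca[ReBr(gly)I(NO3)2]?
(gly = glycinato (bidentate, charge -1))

1 calcium outside the brackets (+2 each) → the complex ion is 2−.
Ligand charges: 1×I = -1; 1×gly = -1; 1×Br = -1; 2×NO3 = -2; sum -5.
Re + (-5) = 2− ⇒ Re is +3.

+3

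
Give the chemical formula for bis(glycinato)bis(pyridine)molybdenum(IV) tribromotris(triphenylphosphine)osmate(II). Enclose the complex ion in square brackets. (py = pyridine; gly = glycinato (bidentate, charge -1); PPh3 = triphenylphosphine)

Cation [Mo…]: ligand charges -2, Mo(IV) ⇒ ion charge 2+.
Anion [Os…]: ligand charges -3, Os(II) ⇒ ion charge 1−.
One 2+ cation requires 2 of the 1− anion.

[Mo(gly)2(py)2][OsBr3(PPh3)3]2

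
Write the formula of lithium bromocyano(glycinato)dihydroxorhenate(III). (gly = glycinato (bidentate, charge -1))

Ligands: 2 hydroxo (OH, -1), 1 glycinato (gly, -1), 1 bromo (Br, -1), 1 cyano (CN, -1). Ligand charge sum = -5.
With Re in oxidation state +3, the complex ion is [Re...]^2−.
Charge balance with lithium (+1) requires 1 complex ion per 2 lithium.

Li2[ReBr(CN)(gly)(OH)2]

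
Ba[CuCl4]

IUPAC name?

barium tetrachlorocuprate(II)

The 1 barium counter-ion carries a total charge of +2, so each complex ion is 2−.
Ligand charges: 4×chloro (-1 each); total -4. So Cu + (-4) = 2−, giving Cu = +2.
The complex ion is anionic, so copper takes the -ate form cuprate(II).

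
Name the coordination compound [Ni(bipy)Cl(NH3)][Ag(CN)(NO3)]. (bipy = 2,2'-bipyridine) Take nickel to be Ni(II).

ammine(2,2'-bipyridine)chloronickel(II) cyanonitratoargentate(I)

Ni is given as +2; the cation's ligand charges sum to -1, so the complex cation is 1+.
A 1:1 salt means the anion carries the equal and opposite charge, 1−.
Anion: ligand charges sum to -2; for the ion to be 1−, Ag = +1.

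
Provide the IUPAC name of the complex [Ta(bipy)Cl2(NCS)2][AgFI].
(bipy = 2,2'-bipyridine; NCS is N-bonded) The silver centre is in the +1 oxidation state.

Both ions are complex: the cation is named first with the plain metal name, the anion second with the -ate form; each ion's ligands are alphabetised independently.
Ag is given as +1; the anion's ligand charges sum to -2, so the complex anion is 1−.
A 1:1 salt means the cation carries the equal and opposite charge, 1+.
Cation: ligand charges sum to -4; for the ion to be 1+, Ta = +5.

(2,2'-bipyridine)dichlorodiisothiocyanatotantalum(V) fluoroiodoargentate(I)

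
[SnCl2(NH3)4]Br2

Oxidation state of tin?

2 bromide outside the brackets (-1 each) → the complex ion is 2+.
Ligand charges: 4×NH3 neutral; 2×Cl = -2; sum -2.
Sn + (-2) = 2+ ⇒ Sn is +4.

+4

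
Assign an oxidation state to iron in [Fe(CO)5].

0

No counter-ion: the bracketed complex is neutral.
Ligand charges: 5×CO neutral; sum 0.
Fe + (0) = 0 ⇒ Fe is 0.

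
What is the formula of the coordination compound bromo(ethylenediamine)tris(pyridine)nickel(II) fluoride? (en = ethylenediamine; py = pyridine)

Ligands: 1 ethylenediamine (en, neutral), 1 bromo (Br, -1), 3 pyridine (py, neutral). Ligand charge sum = -1.
With Ni in oxidation state +2, the complex ion is [Ni...]^1+.
Charge balance with fluoride (-1) requires 1 complex ion per 1 fluoride.

[NiBr(en)(py)3]F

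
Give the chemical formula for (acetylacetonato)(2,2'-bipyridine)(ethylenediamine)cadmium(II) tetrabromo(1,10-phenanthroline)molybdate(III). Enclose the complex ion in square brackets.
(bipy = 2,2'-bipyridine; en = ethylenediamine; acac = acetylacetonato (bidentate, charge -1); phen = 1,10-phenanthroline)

Cation [Cd…]: ligand charges -1, Cd(II) ⇒ ion charge 1+.
Anion [Mo…]: ligand charges -4, Mo(III) ⇒ ion charge 1−.

[Cd(acac)(bipy)(en)][MoBr4(phen)]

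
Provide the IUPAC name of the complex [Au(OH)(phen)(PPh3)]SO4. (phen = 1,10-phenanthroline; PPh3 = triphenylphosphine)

hydroxo(1,10-phenanthroline)(triphenylphosphine)gold(III) sulfate

The 1 sulfate counter-ion carries a total charge of -2, so each complex ion is 2+.
Ligand charges: 1×1,10-phenanthroline (neutral), 1×triphenylphosphine (neutral), 1×hydroxo (-1 each); total -1. So Au + (-1) = 2+, giving Au = +3.
Ligands are named alphabetically: hydroxo before phenanthroline before triphenylphosphine.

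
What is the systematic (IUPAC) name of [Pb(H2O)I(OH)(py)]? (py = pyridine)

aquahydroxoiodo(pyridine)lead(II)

There is no counter-ion, so the complex is neutral overall.
Ligand charges: 1×iodo (-1 each), 1×hydroxo (-1 each), 1×aqua (neutral), 1×pyridine (neutral); total -2. So Pb + (-2) = 0, giving Pb = +2.
Ligands are named alphabetically: aqua before hydroxo before iodo before pyridine.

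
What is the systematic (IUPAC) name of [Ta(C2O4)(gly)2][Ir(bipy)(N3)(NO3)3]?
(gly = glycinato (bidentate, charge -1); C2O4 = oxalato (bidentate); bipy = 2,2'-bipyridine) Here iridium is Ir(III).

Both ions are complex: the cation is named first with the plain metal name, the anion second with the -ate form; each ion's ligands are alphabetised independently.
Ir is given as +3; the anion's ligand charges sum to -4, so the complex anion is 1−.
A 1:1 salt means the cation carries the equal and opposite charge, 1+.
Cation: ligand charges sum to -4; for the ion to be 1+, Ta = +5.

bis(glycinato)oxalatotantalum(V) azido(2,2'-bipyridine)trinitratoiridate(III)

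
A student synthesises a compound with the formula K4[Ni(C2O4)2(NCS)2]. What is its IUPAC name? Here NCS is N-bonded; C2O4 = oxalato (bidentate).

potassium diisothiocyanatodioxalatonickelate(II)

The 4 potassium counter-ions carry a total charge of +4, so each complex ion is 4−.
Ligand charges: 2×isothiocyanato (-1 each), 2×oxalato (-2 each); total -6. So Ni + (-6) = 4−, giving Ni = +2.
The complex ion is anionic, so nickel takes the -ate form nickelate(II).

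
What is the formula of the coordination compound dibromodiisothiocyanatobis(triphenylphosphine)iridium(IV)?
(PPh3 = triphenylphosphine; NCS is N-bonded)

[IrBr2(NCS)2(PPh3)2]

Ligands: 2 bromo (Br, -1), 2 triphenylphosphine (PPh3, neutral), 2 isothiocyanato (NCS, -1). Ligand charge sum = -4.
With Ir in oxidation state +4, the complex ion is [Ir...].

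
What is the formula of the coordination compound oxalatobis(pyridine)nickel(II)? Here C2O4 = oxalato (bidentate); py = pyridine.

[Ni(C2O4)(py)2]

Ligands: 1 oxalato (C2O4, -2), 2 pyridine (py, neutral). Ligand charge sum = -2.
With Ni in oxidation state +2, the complex ion is [Ni...].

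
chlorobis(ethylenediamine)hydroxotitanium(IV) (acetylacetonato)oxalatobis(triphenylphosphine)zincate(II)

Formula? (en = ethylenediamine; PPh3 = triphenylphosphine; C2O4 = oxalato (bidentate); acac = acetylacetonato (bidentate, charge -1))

[TiCl(en)2(OH)][Zn(acac)(C2O4)(PPh3)2]2

Cation [Ti…]: ligand charges -2, Ti(IV) ⇒ ion charge 2+.
Anion [Zn…]: ligand charges -3, Zn(II) ⇒ ion charge 1−.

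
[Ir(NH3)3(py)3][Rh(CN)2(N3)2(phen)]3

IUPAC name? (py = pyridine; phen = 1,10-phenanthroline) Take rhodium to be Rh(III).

Both ions are complex: the cation is named first with the plain metal name, the anion second with the -ate form; each ion's ligands are alphabetised independently.
Rh is given as +3; the anion's ligand charges sum to -4, so the complex anion is 1−.
With 3 anions per cation, the cation must be 3×1 = 3+.
Cation: ligand charges sum to 0; for the ion to be 3+, Ir = +3.

triamminetris(pyridine)iridium(III) diazidodicyano(1,10-phenanthroline)rhodate(III)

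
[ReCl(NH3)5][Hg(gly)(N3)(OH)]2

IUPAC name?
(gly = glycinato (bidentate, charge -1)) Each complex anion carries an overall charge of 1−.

pentaamminechlororhenium(III) azido(glycinato)hydroxomercurate(II)

Both ions are complex: the cation is named first with the plain metal name, the anion second with the -ate form; each ion's ligands are alphabetised independently.
The complex anion is given as 1−; its ligand charges sum to -3, so Hg = +2.
With 2 anions per cation, the cation must be 2×1 = 2+.
Cation: ligand charges sum to -1; for the ion to be 2+, Re = +3.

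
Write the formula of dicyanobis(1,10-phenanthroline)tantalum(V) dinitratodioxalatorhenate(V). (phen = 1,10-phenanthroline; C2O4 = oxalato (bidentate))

[Ta(CN)2(phen)2][Re(C2O4)2(NO3)2]3

Cation [Ta…]: ligand charges -2, Ta(V) ⇒ ion charge 3+.
Anion [Re…]: ligand charges -6, Re(V) ⇒ ion charge 1−.
One 3+ cation requires 3 of the 1− anion.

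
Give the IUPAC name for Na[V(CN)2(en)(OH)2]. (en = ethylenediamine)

The 1 sodium counter-ion carries a total charge of +1, so each complex ion is 1−.
Ligand charges: 1×ethylenediamine (neutral), 2×hydroxo (-1 each), 2×cyano (-1 each); total -4. So V + (-4) = 1−, giving V = +3.
Ligands are named alphabetically: cyano before ethylenediamine before hydroxo.
The complex ion is anionic, so vanadium takes the -ate form vanadate(III).

sodium dicyano(ethylenediamine)dihydroxovanadate(III)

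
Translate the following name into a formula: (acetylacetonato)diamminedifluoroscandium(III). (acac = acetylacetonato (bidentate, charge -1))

[Sc(acac)F2(NH3)2]

Ligands: 1 acetylacetonato (acac, -1), 2 fluoro (F, -1), 2 ammine (NH3, neutral). Ligand charge sum = -3.
With Sc in oxidation state +3, the complex ion is [Sc...].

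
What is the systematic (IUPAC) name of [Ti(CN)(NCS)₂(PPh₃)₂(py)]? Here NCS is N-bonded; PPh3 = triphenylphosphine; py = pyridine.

cyanodiisothiocyanato(pyridine)bis(triphenylphosphine)titanium(III)

There is no counter-ion, so the complex is neutral overall.
Ligand charges: 2×isothiocyanato (-1 each), 1×cyano (-1 each), 2×triphenylphosphine (neutral), 1×pyridine (neutral); total -3. So Ti + (-3) = 0, giving Ti = +3.
Ligands are named alphabetically: cyano before isothiocyanato before pyridine before triphenylphosphine.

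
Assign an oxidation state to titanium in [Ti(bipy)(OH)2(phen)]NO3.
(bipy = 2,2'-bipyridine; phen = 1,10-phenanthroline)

+3

1 nitrate outside the brackets (-1 each) → the complex ion is 1+.
Ligand charges: 1×bipy neutral; 2×OH = -2; 1×phen neutral; sum -2.
Ti + (-2) = 1+ ⇒ Ti is +3.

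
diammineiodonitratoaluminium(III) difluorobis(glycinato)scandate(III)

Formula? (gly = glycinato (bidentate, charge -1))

Cation [Al…]: ligand charges -2, Al(III) ⇒ ion charge 1+.
Anion [Sc…]: ligand charges -4, Sc(III) ⇒ ion charge 1−.
One 1+ cation balances one 1− anion.

[AlI(NH3)2(NO3)][ScF2(gly)2]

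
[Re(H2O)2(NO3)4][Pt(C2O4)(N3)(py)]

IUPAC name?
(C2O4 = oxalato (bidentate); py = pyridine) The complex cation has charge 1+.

diaquatetranitratorhenium(V) azidooxalato(pyridine)platinate(II)

Both ions are complex: the cation is named first with the plain metal name, the anion second with the -ate form; each ion's ligands are alphabetised independently.
The complex cation is given as 1+; its ligand charges sum to -4, so Re = +5.
A 1:1 salt means the anion carries the equal and opposite charge, 1−.
Anion: ligand charges sum to -3; for the ion to be 1−, Pt = +2.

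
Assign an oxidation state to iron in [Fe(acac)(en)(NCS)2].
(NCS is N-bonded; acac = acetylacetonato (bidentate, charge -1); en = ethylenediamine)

No counter-ion: the bracketed complex is neutral.
Ligand charges: 2×NCS = -2; 1×acac = -1; 1×en neutral; sum -3.
Fe + (-3) = 0 ⇒ Fe is +3.

+3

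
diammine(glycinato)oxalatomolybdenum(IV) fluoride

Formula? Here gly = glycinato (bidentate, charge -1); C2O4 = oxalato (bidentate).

[Mo(C2O4)(gly)(NH3)2]F

Ligands: 1 glycinato (gly, -1), 2 ammine (NH3, neutral), 1 oxalato (C2O4, -2). Ligand charge sum = -3.
Charge balance with fluoride (-1) requires 1 complex ion per 1 fluoride.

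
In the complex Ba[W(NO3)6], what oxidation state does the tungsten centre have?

1 barium outside the brackets (+2 each) → the complex ion is 2−.
Ligand charges: 6×NO3 = -6; sum -6.
W + (-6) = 2− ⇒ W is +4.

+4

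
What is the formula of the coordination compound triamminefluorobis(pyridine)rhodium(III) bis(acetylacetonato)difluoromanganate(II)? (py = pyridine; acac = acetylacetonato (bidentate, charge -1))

[RhF(NH3)3(py)2][Mn(acac)2F2]

Cation [Rh…]: ligand charges -1, Rh(III) ⇒ ion charge 2+.
Anion [Mn…]: ligand charges -4, Mn(II) ⇒ ion charge 2−.
One 2+ cation balances one 2− anion.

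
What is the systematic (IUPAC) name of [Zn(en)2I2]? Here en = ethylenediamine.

There is no counter-ion, so the complex is neutral overall.
Ligand charges: 2×iodo (-1 each), 2×ethylenediamine (neutral); total -2. So Zn + (-2) = 0, giving Zn = +2.
Ligands are named alphabetically: ethylenediamine before iodo.

bis(ethylenediamine)diiodozinc(II)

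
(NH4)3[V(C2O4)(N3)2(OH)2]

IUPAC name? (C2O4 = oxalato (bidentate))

ammonium diazidodihydroxooxalatovanadate(III)

The 3 ammonium counter-ions carry a total charge of +3, so each complex ion is 3−.
Ligand charges: 1×oxalato (-2 each), 2×azido (-1 each), 2×hydroxo (-1 each); total -6. So V + (-6) = 3−, giving V = +3.
Ligands are named alphabetically: azido before hydroxo before oxalato.
The complex ion is anionic, so vanadium takes the -ate form vanadate(III).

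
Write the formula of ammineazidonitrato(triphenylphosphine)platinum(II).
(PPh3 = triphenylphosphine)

[Pt(N3)(NH3)(NO3)(PPh3)]

Ligands: 1 azido (N3, -1), 1 triphenylphosphine (PPh3, neutral), 1 nitrato (NO3, -1), 1 ammine (NH3, neutral). Ligand charge sum = -2.
With Pt in oxidation state +2, the complex ion is [Pt...].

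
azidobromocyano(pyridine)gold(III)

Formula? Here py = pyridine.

[AuBr(CN)(N3)(py)]

Ligands: 1 cyano (CN, -1), 1 azido (N3, -1), 1 bromo (Br, -1), 1 pyridine (py, neutral). Ligand charge sum = -3.
With Au in oxidation state +3, the complex ion is [Au...].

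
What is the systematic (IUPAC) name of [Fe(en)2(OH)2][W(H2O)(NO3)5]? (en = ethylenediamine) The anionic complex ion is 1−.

bis(ethylenediamine)dihydroxoiron(III) aquapentanitratotungstate(IV)

The complex anion is given as 1−; its ligand charges sum to -5, so W = +4.
A 1:1 salt means the cation carries the equal and opposite charge, 1+.
Cation: ligand charges sum to -2; for the ion to be 1+, Fe = +3.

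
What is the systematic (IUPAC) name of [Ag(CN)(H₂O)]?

There is no counter-ion, so the complex is neutral overall.
Ligand charges: 1×cyano (-1 each), 1×aqua (neutral); total -1. So Ag + (-1) = 0, giving Ag = +1.
Ligands are named alphabetically: aqua before cyano.

aquacyanosilver(I)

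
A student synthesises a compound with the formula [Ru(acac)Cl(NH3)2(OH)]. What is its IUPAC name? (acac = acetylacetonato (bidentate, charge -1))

(acetylacetonato)diamminechlorohydroxoruthenium(III)

There is no counter-ion, so the complex is neutral overall.
Ligand charges: 1×hydroxo (-1 each), 2×ammine (neutral), 1×acetylacetonato (-1 each), 1×chloro (-1 each); total -3. So Ru + (-3) = 0, giving Ru = +3.
Ligands are named alphabetically: acetylacetonato before ammine before chloro before hydroxo.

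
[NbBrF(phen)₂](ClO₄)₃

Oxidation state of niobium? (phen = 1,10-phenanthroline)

3 perchlorate outside the brackets (-1 each) → the complex ion is 3+.
Ligand charges: 1×F = -1; 2×phen neutral; 1×Br = -1; sum -2.
Nb + (-2) = 3+ ⇒ Nb is +5.

+5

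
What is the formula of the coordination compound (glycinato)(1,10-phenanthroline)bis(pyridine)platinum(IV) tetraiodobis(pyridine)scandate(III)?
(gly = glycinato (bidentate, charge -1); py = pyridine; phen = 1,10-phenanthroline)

Cation [Pt…]: ligand charges -1, Pt(IV) ⇒ ion charge 3+.
Anion [Sc…]: ligand charges -4, Sc(III) ⇒ ion charge 1−.
One 3+ cation requires 3 of the 1− anion.

[Pt(gly)(phen)(py)2][ScI4(py)2]3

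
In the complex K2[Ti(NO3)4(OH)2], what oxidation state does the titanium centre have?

2 potassium outside the brackets (+1 each) → the complex ion is 2−.
Ligand charges: 2×OH = -2; 4×NO3 = -4; sum -6.
Ti + (-6) = 2− ⇒ Ti is +4.

+4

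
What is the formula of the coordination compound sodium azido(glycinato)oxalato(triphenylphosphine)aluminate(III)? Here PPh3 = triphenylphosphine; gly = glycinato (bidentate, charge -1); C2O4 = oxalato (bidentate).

Na[Al(C2O4)(gly)(N3)(PPh3)]

Ligands: 1 triphenylphosphine (PPh3, neutral), 1 azido (N3, -1), 1 glycinato (gly, -1), 1 oxalato (C2O4, -2). Ligand charge sum = -4.
With Al in oxidation state +3, the complex ion is [Al...]^1−.
Charge balance with sodium (+1) requires 1 complex ion per 1 sodium.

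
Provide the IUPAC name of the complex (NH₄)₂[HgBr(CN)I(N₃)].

The 2 ammonium counter-ions carry a total charge of +2, so each complex ion is 2−.
Ligand charges: 1×azido (-1 each), 1×iodo (-1 each), 1×bromo (-1 each), 1×cyano (-1 each); total -4. So Hg + (-4) = 2−, giving Hg = +2.
Ligands are named alphabetically: azido before bromo before cyano before iodo.
The complex ion is anionic, so mercury takes the -ate form mercurate(II).

ammonium azidobromocyanoiodomercurate(II)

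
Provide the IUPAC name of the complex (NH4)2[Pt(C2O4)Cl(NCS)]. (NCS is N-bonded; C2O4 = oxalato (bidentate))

ammonium chloroisothiocyanatooxalatoplatinate(II)

The 2 ammonium counter-ions carry a total charge of +2, so each complex ion is 2−.
Ligand charges: 1×isothiocyanato (-1 each), 1×chloro (-1 each), 1×oxalato (-2 each); total -4. So Pt + (-4) = 2−, giving Pt = +2.
Ligands are named alphabetically: chloro before isothiocyanato before oxalato.
The complex ion is anionic, so platinum takes the -ate form platinate(II).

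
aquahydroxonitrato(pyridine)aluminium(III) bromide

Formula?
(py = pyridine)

Ligands: 1 nitrato (NO3, -1), 1 pyridine (py, neutral), 1 hydroxo (OH, -1), 1 aqua (H2O, neutral). Ligand charge sum = -2.
With Al in oxidation state +3, the complex ion is [Al...]^1+.
Charge balance with bromide (-1) requires 1 complex ion per 1 bromide.

[Al(H2O)(NO3)(OH)(py)]Br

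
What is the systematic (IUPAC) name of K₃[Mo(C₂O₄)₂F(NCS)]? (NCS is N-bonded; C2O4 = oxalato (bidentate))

The 3 potassium counter-ions carry a total charge of +3, so each complex ion is 3−.
Ligand charges: 1×isothiocyanato (-1 each), 2×oxalato (-2 each), 1×fluoro (-1 each); total -6. So Mo + (-6) = 3−, giving Mo = +3.
Ligands are named alphabetically: fluoro before isothiocyanato before oxalato.
The complex ion is anionic, so molybdenum takes the -ate form molybdate(III).

potassium fluoroisothiocyanatodioxalatomolybdate(III)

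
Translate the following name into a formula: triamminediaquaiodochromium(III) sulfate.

Ligands: 3 ammine (NH3, neutral), 1 iodo (I, -1), 2 aqua (H2O, neutral). Ligand charge sum = -1.
With Cr in oxidation state +3, the complex ion is [Cr...]^2+.
Charge balance with sulfate (-2) requires 1 complex ion per 1 sulfate.

[Cr(H2O)2I(NH3)3]SO4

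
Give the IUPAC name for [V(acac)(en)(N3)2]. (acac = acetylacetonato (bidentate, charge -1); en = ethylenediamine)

There is no counter-ion, so the complex is neutral overall.
Ligand charges: 1×acetylacetonato (-1 each), 2×azido (-1 each), 1×ethylenediamine (neutral); total -3. So V + (-3) = 0, giving V = +3.
Ligands are named alphabetically: acetylacetonato before azido before ethylenediamine.

(acetylacetonato)diazido(ethylenediamine)vanadium(III)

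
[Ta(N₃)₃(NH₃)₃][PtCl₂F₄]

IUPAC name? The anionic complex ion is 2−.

triamminetriazidotantalum(V) dichlorotetrafluoroplatinate(IV)

The complex anion is given as 2−; its ligand charges sum to -6, so Pt = +4.
A 1:1 salt means the cation carries the equal and opposite charge, 2+.
Cation: ligand charges sum to -3; for the ion to be 2+, Ta = +5.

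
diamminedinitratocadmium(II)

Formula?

Ligands: 2 nitrato (NO3, -1), 2 ammine (NH3, neutral). Ligand charge sum = -2.
With Cd in oxidation state +2, the complex ion is [Cd...].

[Cd(NH3)2(NO3)2]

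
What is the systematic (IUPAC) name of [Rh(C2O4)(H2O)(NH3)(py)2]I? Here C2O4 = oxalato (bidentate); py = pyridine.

ammineaquaoxalatobis(pyridine)rhodium(III) iodide

The 1 iodide counter-ion carries a total charge of -1, so each complex ion is 1+.
Ligand charges: 1×oxalato (-2 each), 2×pyridine (neutral), 1×ammine (neutral), 1×aqua (neutral); total -2. So Rh + (-2) = 1+, giving Rh = +3.
Ligands are named alphabetically: ammine before aqua before oxalato before pyridine.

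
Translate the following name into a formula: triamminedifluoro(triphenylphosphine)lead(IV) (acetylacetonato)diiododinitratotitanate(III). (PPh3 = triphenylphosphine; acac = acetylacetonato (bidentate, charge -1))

Cation [Pb…]: ligand charges -2, Pb(IV) ⇒ ion charge 2+.
Anion [Ti…]: ligand charges -5, Ti(III) ⇒ ion charge 2−.

[PbF2(NH3)3(PPh3)][Ti(acac)I2(NO3)2]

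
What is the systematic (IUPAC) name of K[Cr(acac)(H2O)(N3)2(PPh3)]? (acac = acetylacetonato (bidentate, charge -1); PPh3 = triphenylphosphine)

potassium (acetylacetonato)aquadiazido(triphenylphosphine)chromate(II)

The 1 potassium counter-ion carries a total charge of +1, so each complex ion is 1−.
Ligand charges: 1×acetylacetonato (-1 each), 1×aqua (neutral), 1×triphenylphosphine (neutral), 2×azido (-1 each); total -3. So Cr + (-3) = 1−, giving Cr = +2.
The complex ion is anionic, so chromium takes the -ate form chromate(II).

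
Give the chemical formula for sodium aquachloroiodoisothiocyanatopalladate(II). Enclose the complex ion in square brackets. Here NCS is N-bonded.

Na[PdCl(H2O)I(NCS)]

Ligands: 1 aqua (H2O, neutral), 1 iodo (I, -1), 1 chloro (Cl, -1), 1 isothiocyanato (NCS, -1). Ligand charge sum = -3.
Charge balance with sodium (+1) requires 1 complex ion per 1 sodium.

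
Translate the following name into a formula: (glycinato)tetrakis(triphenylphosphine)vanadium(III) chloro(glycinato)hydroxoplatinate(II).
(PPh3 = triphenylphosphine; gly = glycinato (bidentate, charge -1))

Cation [V…]: ligand charges -1, V(III) ⇒ ion charge 2+.
Anion [Pt…]: ligand charges -3, Pt(II) ⇒ ion charge 1−.
One 2+ cation requires 2 of the 1− anion.

[V(gly)(PPh3)4][PtCl(gly)(OH)]2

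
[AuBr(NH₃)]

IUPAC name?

amminebromogold(I)

There is no counter-ion, so the complex is neutral overall.
Ligand charges: 1×ammine (neutral), 1×bromo (-1 each); total -1. So Au + (-1) = 0, giving Au = +1.
Ligands are named alphabetically: ammine before bromo.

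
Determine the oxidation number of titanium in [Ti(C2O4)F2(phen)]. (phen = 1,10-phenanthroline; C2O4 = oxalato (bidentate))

No counter-ion: the bracketed complex is neutral.
Ligand charges: 1×phen neutral; 1×C2O4 = -2; 2×F = -2; sum -4.
Ti + (-4) = 0 ⇒ Ti is +4.

+4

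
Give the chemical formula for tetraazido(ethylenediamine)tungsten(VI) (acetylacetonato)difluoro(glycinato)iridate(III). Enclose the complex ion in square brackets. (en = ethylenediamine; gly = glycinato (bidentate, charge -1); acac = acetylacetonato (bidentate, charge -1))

Cation [W…]: ligand charges -4, W(VI) ⇒ ion charge 2+.
Anion [Ir…]: ligand charges -4, Ir(III) ⇒ ion charge 1−.
One 2+ cation requires 2 of the 1− anion.

[W(en)(N3)4][Ir(acac)F2(gly)]2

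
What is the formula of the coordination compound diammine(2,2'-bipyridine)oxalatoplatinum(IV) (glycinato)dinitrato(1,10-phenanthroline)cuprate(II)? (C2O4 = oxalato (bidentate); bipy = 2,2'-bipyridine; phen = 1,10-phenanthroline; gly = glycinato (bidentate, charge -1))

Cation [Pt…]: ligand charges -2, Pt(IV) ⇒ ion charge 2+.
Anion [Cu…]: ligand charges -3, Cu(II) ⇒ ion charge 1−.
One 2+ cation requires 2 of the 1− anion.

[Pt(bipy)(C2O4)(NH3)2][Cu(gly)(NO3)2(phen)]2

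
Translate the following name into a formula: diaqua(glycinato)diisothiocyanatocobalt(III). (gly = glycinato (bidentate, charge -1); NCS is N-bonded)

Ligands: 1 glycinato (gly, -1), 2 aqua (H2O, neutral), 2 isothiocyanato (NCS, -1). Ligand charge sum = -3.
With Co in oxidation state +3, the complex ion is [Co...].

[Co(gly)(H2O)2(NCS)2]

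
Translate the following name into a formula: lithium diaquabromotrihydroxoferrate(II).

Li2[FeBr(H2O)2(OH)3]

Ligands: 1 bromo (Br, -1), 3 hydroxo (OH, -1), 2 aqua (H2O, neutral). Ligand charge sum = -4.
With Fe in oxidation state +2, the complex ion is [Fe...]^2−.
Charge balance with lithium (+1) requires 1 complex ion per 2 lithium.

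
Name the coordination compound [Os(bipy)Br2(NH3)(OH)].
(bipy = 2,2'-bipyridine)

There is no counter-ion, so the complex is neutral overall.
Ligand charges: 2×bromo (-1 each), 1×ammine (neutral), 1×2,2'-bipyridine (neutral), 1×hydroxo (-1 each); total -3. So Os + (-3) = 0, giving Os = +3.
Ligands are named alphabetically: ammine before bipyridine before bromo before hydroxo.

ammine(2,2'-bipyridine)dibromohydroxoosmium(III)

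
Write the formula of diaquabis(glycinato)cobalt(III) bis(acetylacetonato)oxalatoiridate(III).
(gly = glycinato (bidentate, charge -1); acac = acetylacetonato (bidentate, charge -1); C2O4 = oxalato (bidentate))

Cation [Co…]: ligand charges -2, Co(III) ⇒ ion charge 1+.
Anion [Ir…]: ligand charges -4, Ir(III) ⇒ ion charge 1−.
One 1+ cation balances one 1− anion.

[Co(gly)2(H2O)2][Ir(acac)2(C2O4)]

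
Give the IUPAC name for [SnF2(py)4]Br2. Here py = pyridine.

The 2 bromide counter-ions carry a total charge of -2, so each complex ion is 2+.
Ligand charges: 2×fluoro (-1 each), 4×pyridine (neutral); total -2. So Sn + (-2) = 2+, giving Sn = +4.
Ligands are named alphabetically: fluoro before pyridine.

difluorotetrakis(pyridine)tin(IV) bromide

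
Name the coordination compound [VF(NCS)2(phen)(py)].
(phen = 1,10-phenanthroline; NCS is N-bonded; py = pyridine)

There is no counter-ion, so the complex is neutral overall.
Ligand charges: 1×1,10-phenanthroline (neutral), 2×isothiocyanato (-1 each), 1×pyridine (neutral), 1×fluoro (-1 each); total -3. So V + (-3) = 0, giving V = +3.
Ligands are named alphabetically: fluoro before isothiocyanato before phenanthroline before pyridine.

fluorodiisothiocyanato(1,10-phenanthroline)(pyridine)vanadium(III)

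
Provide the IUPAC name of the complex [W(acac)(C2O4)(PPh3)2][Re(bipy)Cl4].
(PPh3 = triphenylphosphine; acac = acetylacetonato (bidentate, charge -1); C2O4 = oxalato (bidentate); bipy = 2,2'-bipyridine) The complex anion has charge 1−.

Both ions are complex: the cation is named first with the plain metal name, the anion second with the -ate form; each ion's ligands are alphabetised independently.
The complex anion is given as 1−; its ligand charges sum to -4, so Re = +3.
A 1:1 salt means the cation carries the equal and opposite charge, 1+.
Cation: ligand charges sum to -3; for the ion to be 1+, W = +4.

(acetylacetonato)oxalatobis(triphenylphosphine)tungsten(IV) (2,2'-bipyridine)tetrachlororhenate(III)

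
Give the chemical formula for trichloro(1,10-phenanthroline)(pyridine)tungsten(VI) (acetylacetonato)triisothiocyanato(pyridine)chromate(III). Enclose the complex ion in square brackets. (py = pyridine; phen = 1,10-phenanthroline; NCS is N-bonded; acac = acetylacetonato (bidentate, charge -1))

[WCl3(phen)(py)][Cr(acac)(NCS)3(py)]3

Cation [W…]: ligand charges -3, W(VI) ⇒ ion charge 3+.
Anion [Cr…]: ligand charges -4, Cr(III) ⇒ ion charge 1−.
One 3+ cation requires 3 of the 1− anion.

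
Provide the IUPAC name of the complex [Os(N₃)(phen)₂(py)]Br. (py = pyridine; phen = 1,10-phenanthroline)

The 1 bromide counter-ion carries a total charge of -1, so each complex ion is 1+.
Ligand charges: 1×pyridine (neutral), 1×azido (-1 each), 2×1,10-phenanthroline (neutral); total -1. So Os + (-1) = 1+, giving Os = +2.
Ligands are named alphabetically: azido before phenanthroline before pyridine.

azidobis(1,10-phenanthroline)(pyridine)osmium(II) bromide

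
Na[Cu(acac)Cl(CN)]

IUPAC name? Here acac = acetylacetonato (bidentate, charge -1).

sodium (acetylacetonato)chlorocyanocuprate(II)

The 1 sodium counter-ion carries a total charge of +1, so each complex ion is 1−.
Ligand charges: 1×acetylacetonato (-1 each), 1×cyano (-1 each), 1×chloro (-1 each); total -3. So Cu + (-3) = 1−, giving Cu = +2.
Ligands are named alphabetically: acetylacetonato before chloro before cyano.
The complex ion is anionic, so copper takes the -ate form cuprate(II).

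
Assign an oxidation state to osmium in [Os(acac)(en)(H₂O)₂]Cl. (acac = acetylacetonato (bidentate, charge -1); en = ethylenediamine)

+2

1 chloride outside the brackets (-1 each) → the complex ion is 1+.
Ligand charges: 1×acac = -1; 2×H2O neutral; 1×en neutral; sum -1.
Os + (-1) = 1+ ⇒ Os is +2.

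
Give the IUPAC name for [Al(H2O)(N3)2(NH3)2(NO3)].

There is no counter-ion, so the complex is neutral overall.
Ligand charges: 2×azido (-1 each), 2×ammine (neutral), 1×nitrato (-1 each), 1×aqua (neutral); total -3. So Al + (-3) = 0, giving Al = +3.
Ligands are named alphabetically: ammine before aqua before azido before nitrato.

diammineaquadiazidonitratoaluminium(III)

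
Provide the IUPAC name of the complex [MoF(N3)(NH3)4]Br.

The 1 bromide counter-ion carries a total charge of -1, so each complex ion is 1+.
Ligand charges: 1×fluoro (-1 each), 1×azido (-1 each), 4×ammine (neutral); total -2. So Mo + (-2) = 1+, giving Mo = +3.
Ligands are named alphabetically: ammine before azido before fluoro.

tetraammineazidofluoromolybdenum(III) bromide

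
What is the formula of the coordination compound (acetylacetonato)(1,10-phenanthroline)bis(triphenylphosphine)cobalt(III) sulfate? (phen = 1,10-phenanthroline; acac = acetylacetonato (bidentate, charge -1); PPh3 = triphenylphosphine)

Ligands: 1 1,10-phenanthroline (phen, neutral), 1 acetylacetonato (acac, -1), 2 triphenylphosphine (PPh3, neutral). Ligand charge sum = -1.
With Co in oxidation state +3, the complex ion is [Co...]^2+.
Charge balance with sulfate (-2) requires 1 complex ion per 1 sulfate.

[Co(acac)(phen)(PPh3)2]SO4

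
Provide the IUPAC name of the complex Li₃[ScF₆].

lithium hexafluoroscandate(III)

The 3 lithium counter-ions carry a total charge of +3, so each complex ion is 3−.
Ligand charges: 6×fluoro (-1 each); total -6. So Sc + (-6) = 3−, giving Sc = +3.
The complex ion is anionic, so scandium takes the -ate form scandate(III).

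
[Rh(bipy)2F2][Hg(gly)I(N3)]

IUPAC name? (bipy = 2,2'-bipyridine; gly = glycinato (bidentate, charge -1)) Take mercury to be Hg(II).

bis(2,2'-bipyridine)difluororhodium(III) azido(glycinato)iodomercurate(II)

Both ions are complex: the cation is named first with the plain metal name, the anion second with the -ate form; each ion's ligands are alphabetised independently.
Hg is given as +2; the anion's ligand charges sum to -3, so the complex anion is 1−.
A 1:1 salt means the cation carries the equal and opposite charge, 1+.
Cation: ligand charges sum to -2; for the ion to be 1+, Rh = +3.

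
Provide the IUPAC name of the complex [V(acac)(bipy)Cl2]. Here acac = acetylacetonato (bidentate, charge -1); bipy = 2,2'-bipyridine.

There is no counter-ion, so the complex is neutral overall.
Ligand charges: 2×chloro (-1 each), 1×acetylacetonato (-1 each), 1×2,2'-bipyridine (neutral); total -3. So V + (-3) = 0, giving V = +3.
Ligands are named alphabetically: acetylacetonato before bipyridine before chloro.

(acetylacetonato)(2,2'-bipyridine)dichlorovanadium(III)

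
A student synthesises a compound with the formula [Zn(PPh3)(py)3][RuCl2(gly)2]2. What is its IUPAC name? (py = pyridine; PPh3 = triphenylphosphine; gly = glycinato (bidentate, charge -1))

Zinc is always +2 in its complexes; the cation's ligand charges sum to 0, so the complex cation is 2+.
With 2 anions per cation, each anion must be 2/2 = 1−.
Anion: ligand charges sum to -4; for the ion to be 1−, Ru = +3.

tris(pyridine)(triphenylphosphine)zinc(II) dichlorobis(glycinato)ruthenate(III)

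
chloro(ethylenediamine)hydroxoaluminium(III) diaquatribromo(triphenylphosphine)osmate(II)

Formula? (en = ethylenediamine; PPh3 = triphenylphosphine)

[AlCl(en)(OH)][OsBr3(H2O)2(PPh3)]

Cation [Al…]: ligand charges -2, Al(III) ⇒ ion charge 1+.
Anion [Os…]: ligand charges -3, Os(II) ⇒ ion charge 1−.
One 1+ cation balances one 1− anion.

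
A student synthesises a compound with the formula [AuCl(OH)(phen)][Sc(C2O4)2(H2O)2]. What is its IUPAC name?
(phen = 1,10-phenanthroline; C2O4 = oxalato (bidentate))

Scandium is always +3 in its complexes; the anion's ligand charges sum to -4, so the complex anion is 1−.
A 1:1 salt means the cation carries the equal and opposite charge, 1+.
Cation: ligand charges sum to -2; for the ion to be 1+, Au = +3.

chlorohydroxo(1,10-phenanthroline)gold(III) diaquadioxalatoscandate(III)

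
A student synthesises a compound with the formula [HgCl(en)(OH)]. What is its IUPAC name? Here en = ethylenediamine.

There is no counter-ion, so the complex is neutral overall.
Ligand charges: 1×ethylenediamine (neutral), 1×chloro (-1 each), 1×hydroxo (-1 each); total -2. So Hg + (-2) = 0, giving Hg = +2.
Ligands are named alphabetically: chloro before ethylenediamine before hydroxo.

chloro(ethylenediamine)hydroxomercury(II)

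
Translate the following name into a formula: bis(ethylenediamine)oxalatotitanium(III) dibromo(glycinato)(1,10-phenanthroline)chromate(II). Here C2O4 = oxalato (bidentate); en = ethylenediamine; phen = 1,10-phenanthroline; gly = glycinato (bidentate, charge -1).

[Ti(C2O4)(en)2][CrBr2(gly)(phen)]

Cation [Ti…]: ligand charges -2, Ti(III) ⇒ ion charge 1+.
Anion [Cr…]: ligand charges -3, Cr(II) ⇒ ion charge 1−.
One 1+ cation balances one 1− anion.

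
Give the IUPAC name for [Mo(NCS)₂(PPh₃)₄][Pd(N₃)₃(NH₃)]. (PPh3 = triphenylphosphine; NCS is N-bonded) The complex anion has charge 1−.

diisothiocyanatotetrakis(triphenylphosphine)molybdenum(III) amminetriazidopalladate(II)

Both ions are complex: the cation is named first with the plain metal name, the anion second with the -ate form; each ion's ligands are alphabetised independently.
The complex anion is given as 1−; its ligand charges sum to -3, so Pd = +2.
A 1:1 salt means the cation carries the equal and opposite charge, 1+.
Cation: ligand charges sum to -2; for the ion to be 1+, Mo = +3.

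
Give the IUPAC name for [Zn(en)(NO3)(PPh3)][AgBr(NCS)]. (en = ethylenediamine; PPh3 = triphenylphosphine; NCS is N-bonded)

(ethylenediamine)nitrato(triphenylphosphine)zinc(II) bromoisothiocyanatoargentate(I)

Zinc is always +2 in its complexes; the cation's ligand charges sum to -1, so the complex cation is 1+.
A 1:1 salt means the anion carries the equal and opposite charge, 1−.
Anion: ligand charges sum to -2; for the ion to be 1−, Ag = +1.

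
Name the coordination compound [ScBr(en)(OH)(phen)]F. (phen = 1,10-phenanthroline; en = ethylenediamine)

The 1 fluoride counter-ion carries a total charge of -1, so each complex ion is 1+.
Ligand charges: 1×1,10-phenanthroline (neutral), 1×bromo (-1 each), 1×ethylenediamine (neutral), 1×hydroxo (-1 each); total -2. So Sc + (-2) = 1+, giving Sc = +3.
Ligands are named alphabetically: bromo before ethylenediamine before hydroxo before phenanthroline.

bromo(ethylenediamine)hydroxo(1,10-phenanthroline)scandium(III) fluoride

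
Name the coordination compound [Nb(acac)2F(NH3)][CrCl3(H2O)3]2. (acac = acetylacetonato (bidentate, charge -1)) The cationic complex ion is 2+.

bis(acetylacetonato)amminefluoroniobium(V) triaquatrichlorochromate(II)

The complex cation is given as 2+; its ligand charges sum to -3, so Nb = +5.
With 2 anions per cation, each anion must be 2/2 = 1−.
Anion: ligand charges sum to -3; for the ion to be 1−, Cr = +2.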